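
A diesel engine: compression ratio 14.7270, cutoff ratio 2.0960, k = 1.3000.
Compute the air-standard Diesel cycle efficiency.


r^(k-1) = 2.2410
rc^k = 2.6170
eta = 0.4936 = 49.3558%

49.3558%


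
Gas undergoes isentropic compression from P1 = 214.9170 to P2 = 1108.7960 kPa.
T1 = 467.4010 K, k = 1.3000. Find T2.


(k-1)/k = 0.2308
(P2/P1)^exp = 1.4603
T2 = 467.4010 * 1.4603 = 682.5451 K

682.5451 K


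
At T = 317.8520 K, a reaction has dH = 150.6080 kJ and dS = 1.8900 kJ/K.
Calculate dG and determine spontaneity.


T*dS = 317.8520 * 1.8900 = 600.7403 kJ
dG = 150.6080 - 600.7403 = -450.1323 kJ (spontaneous)

dG = -450.1323 kJ, spontaneous


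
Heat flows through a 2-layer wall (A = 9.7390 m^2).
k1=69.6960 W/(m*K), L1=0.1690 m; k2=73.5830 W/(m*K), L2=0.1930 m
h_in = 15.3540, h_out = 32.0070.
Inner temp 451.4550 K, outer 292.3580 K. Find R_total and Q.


R_conv_in = 1/(15.3540*9.7390) = 0.0067
R_1 = 0.1690/(69.6960*9.7390) = 0.0002
R_2 = 0.1930/(73.5830*9.7390) = 0.0003
R_conv_out = 1/(32.0070*9.7390) = 0.0032
R_total = 0.0104 K/W
Q = 159.0970 / 0.0104 = 15277.4441 W

R_total = 0.0104 K/W, Q = 15277.4441 W


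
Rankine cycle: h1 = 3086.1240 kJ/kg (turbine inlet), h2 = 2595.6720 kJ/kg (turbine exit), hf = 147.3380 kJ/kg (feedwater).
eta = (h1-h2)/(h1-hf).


W = 490.4520 kJ/kg
Q_in = 2938.7860 kJ/kg
eta = 0.1669 = 16.6889%

eta = 16.6889%


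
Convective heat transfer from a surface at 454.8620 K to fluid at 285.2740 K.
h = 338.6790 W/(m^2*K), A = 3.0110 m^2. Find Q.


dT = 169.5880 K
Q = 338.6790 * 3.0110 * 169.5880 = 172939.4776 W

172939.4776 W


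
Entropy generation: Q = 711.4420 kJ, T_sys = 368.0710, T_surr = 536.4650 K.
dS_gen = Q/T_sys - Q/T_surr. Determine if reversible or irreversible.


dS_sys = 711.4420/368.0710 = 1.9329 kJ/K
dS_surr = -711.4420/536.4650 = -1.3262 kJ/K
dS_gen = 1.9329 - 1.3262 = 0.6067 kJ/K (irreversible)

dS_gen = 0.6067 kJ/K, irreversible


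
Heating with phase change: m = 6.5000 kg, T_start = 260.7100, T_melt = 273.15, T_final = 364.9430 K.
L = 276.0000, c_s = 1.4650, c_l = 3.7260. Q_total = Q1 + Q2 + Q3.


Q1 (sensible, solid) = 6.5000 * 1.4650 * 12.4400 = 118.4599 kJ
Q2 (latent) = 6.5000 * 276.0000 = 1794.0000 kJ
Q3 (sensible, liquid) = 6.5000 * 3.7260 * 91.7930 = 2223.1347 kJ
Q_total = 4135.5946 kJ

4135.5946 kJ


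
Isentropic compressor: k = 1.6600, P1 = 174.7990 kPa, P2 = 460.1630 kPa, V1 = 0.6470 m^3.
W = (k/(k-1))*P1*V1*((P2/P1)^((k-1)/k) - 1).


(k-1)/k = 0.3976
(P2/P1)^exp = 1.4694
W = 2.5152 * 174.7990 * 0.6470 * (1.4694 - 1) = 133.5175 kJ

133.5175 kJ


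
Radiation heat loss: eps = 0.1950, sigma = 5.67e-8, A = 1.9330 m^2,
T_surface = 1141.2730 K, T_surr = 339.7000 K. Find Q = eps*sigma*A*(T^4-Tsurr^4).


T^4 = 1.6965e+12
Tsurr^4 = 1.3316e+10
Q = 0.1950 * 5.67e-8 * 1.9330 * 1.6832e+12 = 35973.7236 W

35973.7236 W


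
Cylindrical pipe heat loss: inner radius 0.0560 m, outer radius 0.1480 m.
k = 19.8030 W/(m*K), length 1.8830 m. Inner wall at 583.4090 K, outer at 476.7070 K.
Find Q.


dT = 106.7020 K
ln(ro/ri) = 0.9719
Q = 2*pi*19.8030*1.8830*106.7020 / 0.9719 = 25723.4827 W

25723.4827 W


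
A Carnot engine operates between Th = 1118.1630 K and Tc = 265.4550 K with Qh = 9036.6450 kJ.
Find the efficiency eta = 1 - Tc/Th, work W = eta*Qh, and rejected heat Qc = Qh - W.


eta = 1 - 265.4550/1118.1630 = 0.7626
W = 0.7626 * 9036.6450 = 6891.3204 kJ
Qc = 9036.6450 - 6891.3204 = 2145.3246 kJ

eta = 76.2597%, W = 6891.3204 kJ, Qc = 2145.3246 kJ


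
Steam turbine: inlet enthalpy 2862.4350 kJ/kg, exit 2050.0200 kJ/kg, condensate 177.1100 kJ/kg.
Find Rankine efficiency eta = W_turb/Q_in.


W = 812.4150 kJ/kg
Q_in = 2685.3250 kJ/kg
eta = 0.3025 = 30.2539%

eta = 30.2539%


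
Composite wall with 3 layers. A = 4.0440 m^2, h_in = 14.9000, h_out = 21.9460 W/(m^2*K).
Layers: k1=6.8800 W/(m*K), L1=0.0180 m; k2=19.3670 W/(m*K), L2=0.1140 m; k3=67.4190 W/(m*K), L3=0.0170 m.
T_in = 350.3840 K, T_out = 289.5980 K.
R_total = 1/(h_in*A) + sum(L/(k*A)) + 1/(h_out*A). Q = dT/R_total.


R_conv_in = 1/(14.9000*4.0440) = 0.0166
R_1 = 0.0180/(6.8800*4.0440) = 0.0006
R_2 = 0.1140/(19.3670*4.0440) = 0.0015
R_3 = 0.0170/(67.4190*4.0440) = 6.2353e-05
R_conv_out = 1/(21.9460*4.0440) = 0.0113
R_total = 0.0300 K/W
Q = 60.7860 / 0.0300 = 2024.2775 W

R_total = 0.0300 K/W, Q = 2024.2775 W


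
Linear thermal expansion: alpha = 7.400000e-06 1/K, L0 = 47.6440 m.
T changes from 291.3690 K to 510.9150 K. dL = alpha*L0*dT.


dT = 219.5460 K
dL = 7.400000e-06 * 47.6440 * 219.5460 = 0.077404 m
L_final = 47.721404 m

dL = 0.077404 m


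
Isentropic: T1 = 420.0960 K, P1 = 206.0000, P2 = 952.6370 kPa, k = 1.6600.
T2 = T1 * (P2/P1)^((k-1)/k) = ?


(k-1)/k = 0.3976
(P2/P1)^exp = 1.8383
T2 = 420.0960 * 1.8383 = 772.2716 K

772.2716 K


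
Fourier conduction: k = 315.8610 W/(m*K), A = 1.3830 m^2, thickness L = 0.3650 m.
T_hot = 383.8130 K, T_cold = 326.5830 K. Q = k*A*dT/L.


dT = 57.2300 K
Q = 315.8610 * 1.3830 * 57.2300 / 0.3650 = 68493.4540 W

68493.4540 W


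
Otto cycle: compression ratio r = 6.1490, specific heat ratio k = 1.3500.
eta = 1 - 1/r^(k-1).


r^(k-1) = 1.8883
eta = 1 - 1/1.8883 = 0.4704 = 47.0436%

47.0436%


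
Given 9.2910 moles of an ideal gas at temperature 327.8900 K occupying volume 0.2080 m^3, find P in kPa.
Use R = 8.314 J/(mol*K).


P = nRT/V = 9.2910 * 8.314 * 327.8900 / 0.2080
= 25327.9857 / 0.2080 = 121769.1619 Pa = 121.7692 kPa

121.7692 kPa


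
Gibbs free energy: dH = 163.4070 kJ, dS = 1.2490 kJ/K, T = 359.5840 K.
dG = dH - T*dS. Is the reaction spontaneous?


T*dS = 359.5840 * 1.2490 = 449.1204 kJ
dG = 163.4070 - 449.1204 = -285.7134 kJ (spontaneous)

dG = -285.7134 kJ, spontaneous


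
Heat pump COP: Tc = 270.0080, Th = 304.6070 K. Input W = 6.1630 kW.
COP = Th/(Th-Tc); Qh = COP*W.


COP = 304.6070 / 34.5990 = 8.8039
Qh = 8.8039 * 6.1630 = 54.2586 kW

COP = 8.8039, Qh = 54.2586 kW


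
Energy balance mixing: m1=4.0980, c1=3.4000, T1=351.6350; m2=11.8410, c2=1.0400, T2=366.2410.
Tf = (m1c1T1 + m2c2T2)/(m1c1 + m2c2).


num = 9409.5269
den = 26.2478
Tf = 358.4877 K

358.4877 K


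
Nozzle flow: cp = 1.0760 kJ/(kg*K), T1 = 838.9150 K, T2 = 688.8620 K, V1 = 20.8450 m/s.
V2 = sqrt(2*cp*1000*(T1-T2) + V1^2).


dT = 150.0530 K
2*cp*1000*dT = 322914.0560
V1^2 = 434.5140
V2 = sqrt(323348.5700) = 568.6375 m/s

568.6375 m/s


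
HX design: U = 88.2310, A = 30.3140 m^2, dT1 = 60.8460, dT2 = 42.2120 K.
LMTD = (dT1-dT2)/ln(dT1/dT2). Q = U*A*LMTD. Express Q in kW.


LMTD = 50.9625 K
Q = 88.2310 * 30.3140 * 50.9625 = 136306.0110 W = 136.3060 kW

136.3060 kW


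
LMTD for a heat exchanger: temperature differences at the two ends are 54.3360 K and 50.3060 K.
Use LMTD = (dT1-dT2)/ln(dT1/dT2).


dT1/dT2 = 1.0801
ln(dT1/dT2) = 0.0771
LMTD = 4.0300 / 0.0771 = 52.2951 K

52.2951 K


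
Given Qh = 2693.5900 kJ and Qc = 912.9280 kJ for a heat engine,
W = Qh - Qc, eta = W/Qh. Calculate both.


W = 2693.5900 - 912.9280 = 1780.6620 kJ
eta = 1780.6620 / 2693.5900 = 0.6611 = 66.1074%

W = 1780.6620 kJ, eta = 66.1074%


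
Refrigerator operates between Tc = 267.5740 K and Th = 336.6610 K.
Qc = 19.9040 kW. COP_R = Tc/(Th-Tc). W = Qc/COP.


COP = 267.5740 / 69.0870 = 3.8730
W = 19.9040 / 3.8730 = 5.1392 kW

COP = 3.8730, W = 5.1392 kW


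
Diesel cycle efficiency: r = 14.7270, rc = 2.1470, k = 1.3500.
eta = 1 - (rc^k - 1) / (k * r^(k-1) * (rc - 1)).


r^(k-1) = 2.5635
rc^k = 2.8053
eta = 0.5452 = 54.5218%

54.5218%


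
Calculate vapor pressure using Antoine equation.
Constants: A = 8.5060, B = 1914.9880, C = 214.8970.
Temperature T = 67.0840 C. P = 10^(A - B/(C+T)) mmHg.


C+T = 281.9810
B/(C+T) = 6.7912
log10(P) = 8.5060 - 6.7912 = 1.7148
P = 10^1.7148 = 51.8567 mmHg

51.8567 mmHg


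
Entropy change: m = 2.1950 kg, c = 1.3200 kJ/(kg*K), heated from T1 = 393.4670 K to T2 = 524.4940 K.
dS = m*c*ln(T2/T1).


T2/T1 = 1.3330
ln(T2/T1) = 0.2874
dS = 2.1950 * 1.3200 * 0.2874 = 0.8328 kJ/K

0.8328 kJ/K


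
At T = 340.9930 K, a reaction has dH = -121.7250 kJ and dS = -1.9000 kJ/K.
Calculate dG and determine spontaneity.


T*dS = 340.9930 * -1.9000 = -647.8867 kJ
dG = -121.7250 + 647.8867 = 526.1617 kJ (non-spontaneous)

dG = 526.1617 kJ, non-spontaneous


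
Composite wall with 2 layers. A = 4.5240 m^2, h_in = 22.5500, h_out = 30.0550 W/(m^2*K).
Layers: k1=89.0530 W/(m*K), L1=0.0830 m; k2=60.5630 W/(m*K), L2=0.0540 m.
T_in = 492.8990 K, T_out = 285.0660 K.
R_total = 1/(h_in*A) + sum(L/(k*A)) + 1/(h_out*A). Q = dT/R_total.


R_conv_in = 1/(22.5500*4.5240) = 0.0098
R_1 = 0.0830/(89.0530*4.5240) = 0.0002
R_2 = 0.0540/(60.5630*4.5240) = 0.0002
R_conv_out = 1/(30.0550*4.5240) = 0.0074
R_total = 0.0176 K/W
Q = 207.8330 / 0.0176 = 11835.5245 W

R_total = 0.0176 K/W, Q = 11835.5245 W


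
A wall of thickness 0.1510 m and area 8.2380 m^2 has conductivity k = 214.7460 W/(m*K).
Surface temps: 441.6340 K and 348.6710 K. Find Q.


dT = 92.9630 K
Q = 214.7460 * 8.2380 * 92.9630 / 0.1510 = 1089130.8351 W

1089130.8351 W


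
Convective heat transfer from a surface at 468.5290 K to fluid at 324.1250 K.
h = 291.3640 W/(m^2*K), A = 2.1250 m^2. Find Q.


dT = 144.4040 K
Q = 291.3640 * 2.1250 * 144.4040 = 89407.5200 W

89407.5200 W


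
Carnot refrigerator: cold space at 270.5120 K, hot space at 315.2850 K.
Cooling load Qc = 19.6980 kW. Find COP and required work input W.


COP = 270.5120 / 44.7730 = 6.0419
W = 19.6980 / 6.0419 = 3.2603 kW

COP = 6.0419, W = 3.2603 kW


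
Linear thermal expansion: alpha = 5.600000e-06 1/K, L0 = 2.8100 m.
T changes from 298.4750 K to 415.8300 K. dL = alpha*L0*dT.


dT = 117.3550 K
dL = 5.600000e-06 * 2.8100 * 117.3550 = 0.001847 m
L_final = 2.811847 m

dL = 0.001847 m


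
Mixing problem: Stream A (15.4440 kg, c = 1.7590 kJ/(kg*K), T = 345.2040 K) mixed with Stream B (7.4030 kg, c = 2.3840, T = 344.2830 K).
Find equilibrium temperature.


num = 15453.9758
den = 44.8147
Tf = 344.8413 K

344.8413 K


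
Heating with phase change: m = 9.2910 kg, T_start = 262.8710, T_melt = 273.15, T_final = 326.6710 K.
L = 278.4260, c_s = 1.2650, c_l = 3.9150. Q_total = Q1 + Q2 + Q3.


Q1 (sensible, solid) = 9.2910 * 1.2650 * 10.2790 = 120.8103 kJ
Q2 (latent) = 9.2910 * 278.4260 = 2586.8560 kJ
Q3 (sensible, liquid) = 9.2910 * 3.9150 * 53.5210 = 1946.7870 kJ
Q_total = 4654.4533 kJ

4654.4533 kJ


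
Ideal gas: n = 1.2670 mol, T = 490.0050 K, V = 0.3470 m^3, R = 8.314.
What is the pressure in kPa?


P = nRT/V = 1.2670 * 8.314 * 490.0050 / 0.3470
= 5161.6333 / 0.3470 = 14875.0239 Pa = 14.8750 kPa

14.8750 kPa


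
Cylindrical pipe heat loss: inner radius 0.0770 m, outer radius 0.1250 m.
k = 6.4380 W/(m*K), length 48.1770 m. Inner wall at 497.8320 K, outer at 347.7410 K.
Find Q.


dT = 150.0910 K
ln(ro/ri) = 0.4845
Q = 2*pi*6.4380*48.1770*150.0910 / 0.4845 = 603703.9391 W

603703.9391 W


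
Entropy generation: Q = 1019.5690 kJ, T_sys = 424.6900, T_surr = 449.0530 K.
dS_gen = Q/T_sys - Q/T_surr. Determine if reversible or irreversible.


dS_sys = 1019.5690/424.6900 = 2.4007 kJ/K
dS_surr = -1019.5690/449.0530 = -2.2705 kJ/K
dS_gen = 2.4007 - 2.2705 = 0.1303 kJ/K (irreversible)

dS_gen = 0.1303 kJ/K, irreversible


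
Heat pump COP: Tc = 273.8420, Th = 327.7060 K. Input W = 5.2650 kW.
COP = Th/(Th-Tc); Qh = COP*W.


COP = 327.7060 / 53.8640 = 6.0840
Qh = 6.0840 * 5.2650 = 32.0320 kW

COP = 6.0840, Qh = 32.0320 kW


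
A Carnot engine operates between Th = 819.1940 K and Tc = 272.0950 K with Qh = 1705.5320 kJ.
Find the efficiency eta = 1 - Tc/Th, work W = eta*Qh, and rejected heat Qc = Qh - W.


eta = 1 - 272.0950/819.1940 = 0.6679
W = 0.6679 * 1705.5320 = 1139.0401 kJ
Qc = 1705.5320 - 1139.0401 = 566.4919 kJ

eta = 66.7850%, W = 1139.0401 kJ, Qc = 566.4919 kJ


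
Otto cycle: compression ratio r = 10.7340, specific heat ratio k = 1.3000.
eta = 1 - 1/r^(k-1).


r^(k-1) = 2.0381
eta = 1 - 1/2.0381 = 0.5094 = 50.9350%

50.9350%


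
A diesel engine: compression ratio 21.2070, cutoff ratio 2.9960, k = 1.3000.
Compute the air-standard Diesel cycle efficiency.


r^(k-1) = 2.5000
rc^k = 4.1639
eta = 0.5123 = 51.2269%

51.2269%


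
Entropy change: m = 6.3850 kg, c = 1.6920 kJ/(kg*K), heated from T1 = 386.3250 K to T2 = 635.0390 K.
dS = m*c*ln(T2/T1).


T2/T1 = 1.6438
ln(T2/T1) = 0.4970
dS = 6.3850 * 1.6920 * 0.4970 = 5.3694 kJ/K

5.3694 kJ/K


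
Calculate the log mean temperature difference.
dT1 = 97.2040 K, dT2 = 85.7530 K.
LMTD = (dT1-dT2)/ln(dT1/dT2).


dT1/dT2 = 1.1335
ln(dT1/dT2) = 0.1253
LMTD = 11.4510 / 0.1253 = 91.3589 K

91.3589 K


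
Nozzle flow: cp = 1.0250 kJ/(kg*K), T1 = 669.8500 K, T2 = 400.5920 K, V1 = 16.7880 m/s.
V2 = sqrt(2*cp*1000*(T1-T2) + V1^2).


dT = 269.2580 K
2*cp*1000*dT = 551978.9000
V1^2 = 281.8369
V2 = sqrt(552260.7369) = 743.1425 m/s

743.1425 m/s


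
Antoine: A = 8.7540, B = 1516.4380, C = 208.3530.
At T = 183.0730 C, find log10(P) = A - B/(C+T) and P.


C+T = 391.4260
B/(C+T) = 3.8741
log10(P) = 8.7540 - 3.8741 = 4.8799
P = 10^4.8799 = 75833.8090 mmHg

75833.8090 mmHg


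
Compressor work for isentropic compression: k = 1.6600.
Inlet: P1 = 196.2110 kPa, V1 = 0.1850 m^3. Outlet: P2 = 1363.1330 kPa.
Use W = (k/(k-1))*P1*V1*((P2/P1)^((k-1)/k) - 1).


(k-1)/k = 0.3976
(P2/P1)^exp = 2.1612
W = 2.5152 * 196.2110 * 0.1850 * (2.1612 - 1) = 106.0159 kJ

106.0159 kJ


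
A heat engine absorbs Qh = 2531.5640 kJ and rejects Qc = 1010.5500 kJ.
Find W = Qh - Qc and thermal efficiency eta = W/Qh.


W = 2531.5640 - 1010.5500 = 1521.0140 kJ
eta = 1521.0140 / 2531.5640 = 0.6008 = 60.0820%

W = 1521.0140 kJ, eta = 60.0820%


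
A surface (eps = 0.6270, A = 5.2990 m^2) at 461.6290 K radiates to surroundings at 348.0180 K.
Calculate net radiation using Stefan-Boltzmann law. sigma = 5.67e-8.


T^4 = 4.5412e+10
Tsurr^4 = 1.4669e+10
Q = 0.6270 * 5.67e-8 * 5.2990 * 3.0743e+10 = 5791.4894 W

5791.4894 W


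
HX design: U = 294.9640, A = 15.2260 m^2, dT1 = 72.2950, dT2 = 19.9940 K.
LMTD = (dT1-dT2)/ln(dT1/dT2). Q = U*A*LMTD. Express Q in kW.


LMTD = 40.6909 K
Q = 294.9640 * 15.2260 * 40.6909 = 182748.0032 W = 182.7480 kW

182.7480 kW


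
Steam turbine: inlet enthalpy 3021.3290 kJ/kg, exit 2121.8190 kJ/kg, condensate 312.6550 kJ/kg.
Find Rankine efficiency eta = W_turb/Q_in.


W = 899.5100 kJ/kg
Q_in = 2708.6740 kJ/kg
eta = 0.3321 = 33.2085%

eta = 33.2085%


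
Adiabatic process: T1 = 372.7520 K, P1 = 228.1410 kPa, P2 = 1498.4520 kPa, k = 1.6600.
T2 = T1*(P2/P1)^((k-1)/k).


(k-1)/k = 0.3976
(P2/P1)^exp = 2.1135
T2 = 372.7520 * 2.1135 = 787.8183 K

787.8183 K


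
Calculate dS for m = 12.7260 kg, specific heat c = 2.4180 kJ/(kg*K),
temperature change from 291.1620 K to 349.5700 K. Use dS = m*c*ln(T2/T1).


T2/T1 = 1.2006
ln(T2/T1) = 0.1828
dS = 12.7260 * 2.4180 * 0.1828 = 5.6258 kJ/K

5.6258 kJ/K


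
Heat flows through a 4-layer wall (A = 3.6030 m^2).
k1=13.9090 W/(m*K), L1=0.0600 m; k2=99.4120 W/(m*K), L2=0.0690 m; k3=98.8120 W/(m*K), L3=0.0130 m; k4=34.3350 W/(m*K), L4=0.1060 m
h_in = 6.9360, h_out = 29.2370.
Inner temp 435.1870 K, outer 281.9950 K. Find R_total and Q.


R_conv_in = 1/(6.9360*3.6030) = 0.0400
R_1 = 0.0600/(13.9090*3.6030) = 0.0012
R_2 = 0.0690/(99.4120*3.6030) = 0.0002
R_3 = 0.0130/(98.8120*3.6030) = 3.6515e-05
R_4 = 0.1060/(34.3350*3.6030) = 0.0009
R_conv_out = 1/(29.2370*3.6030) = 0.0095
R_total = 0.0518 K/W
Q = 153.1920 / 0.0518 = 2957.8535 W

R_total = 0.0518 K/W, Q = 2957.8535 W


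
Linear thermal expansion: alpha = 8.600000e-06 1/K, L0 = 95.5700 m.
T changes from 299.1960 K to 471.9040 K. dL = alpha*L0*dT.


dT = 172.7080 K
dL = 8.600000e-06 * 95.5700 * 172.7080 = 0.141949 m
L_final = 95.711949 m

dL = 0.141949 m


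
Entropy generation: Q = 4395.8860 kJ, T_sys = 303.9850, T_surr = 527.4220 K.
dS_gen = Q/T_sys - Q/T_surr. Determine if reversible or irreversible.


dS_sys = 4395.8860/303.9850 = 14.4609 kJ/K
dS_surr = -4395.8860/527.4220 = -8.3347 kJ/K
dS_gen = 14.4609 - 8.3347 = 6.1262 kJ/K (irreversible)

dS_gen = 6.1262 kJ/K, irreversible


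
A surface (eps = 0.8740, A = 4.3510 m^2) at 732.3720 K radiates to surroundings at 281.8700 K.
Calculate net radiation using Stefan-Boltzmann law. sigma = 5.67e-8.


T^4 = 2.8769e+11
Tsurr^4 = 6.3124e+09
Q = 0.8740 * 5.67e-8 * 4.3510 * 2.8138e+11 = 60670.1803 W

60670.1803 W


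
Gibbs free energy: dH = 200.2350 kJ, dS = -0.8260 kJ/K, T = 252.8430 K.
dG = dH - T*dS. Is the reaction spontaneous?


T*dS = 252.8430 * -0.8260 = -208.8483 kJ
dG = 200.2350 + 208.8483 = 409.0833 kJ (non-spontaneous)

dG = 409.0833 kJ, non-spontaneous


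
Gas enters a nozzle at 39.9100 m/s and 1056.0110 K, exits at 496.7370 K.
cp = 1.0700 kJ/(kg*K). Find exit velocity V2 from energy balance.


dT = 559.2740 K
2*cp*1000*dT = 1196846.3600
V1^2 = 1592.8081
V2 = sqrt(1198439.1681) = 1094.7325 m/s

1094.7325 m/s


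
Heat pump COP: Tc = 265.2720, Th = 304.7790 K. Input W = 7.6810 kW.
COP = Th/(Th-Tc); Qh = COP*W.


COP = 304.7790 / 39.5070 = 7.7146
Qh = 7.7146 * 7.6810 = 59.2555 kW

COP = 7.7146, Qh = 59.2555 kW


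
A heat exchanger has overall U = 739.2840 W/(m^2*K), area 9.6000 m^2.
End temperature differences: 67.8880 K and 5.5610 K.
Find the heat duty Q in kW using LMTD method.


LMTD = 24.9101 K
Q = 739.2840 * 9.6000 * 24.9101 = 176789.8549 W = 176.7899 kW

176.7899 kW


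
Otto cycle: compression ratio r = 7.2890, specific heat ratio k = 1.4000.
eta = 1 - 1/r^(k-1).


r^(k-1) = 2.2134
eta = 1 - 1/2.2134 = 0.5482 = 54.8214%

54.8214%


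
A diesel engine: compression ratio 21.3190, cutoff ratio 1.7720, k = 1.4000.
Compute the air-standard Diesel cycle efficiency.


r^(k-1) = 3.4002
rc^k = 2.2277
eta = 0.6659 = 66.5938%

66.5938%


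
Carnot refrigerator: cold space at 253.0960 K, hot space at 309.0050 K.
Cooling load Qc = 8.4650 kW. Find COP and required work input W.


COP = 253.0960 / 55.9090 = 4.5269
W = 8.4650 / 4.5269 = 1.8699 kW

COP = 4.5269, W = 1.8699 kW


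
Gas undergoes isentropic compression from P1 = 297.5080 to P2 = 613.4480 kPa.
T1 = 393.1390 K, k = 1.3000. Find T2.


(k-1)/k = 0.2308
(P2/P1)^exp = 1.1818
T2 = 393.1390 * 1.1818 = 464.5924 K

464.5924 K


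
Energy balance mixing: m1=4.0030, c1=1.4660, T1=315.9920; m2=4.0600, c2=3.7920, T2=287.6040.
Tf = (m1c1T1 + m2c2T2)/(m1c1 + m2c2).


num = 6282.1800
den = 21.2639
Tf = 295.4385 K

295.4385 K


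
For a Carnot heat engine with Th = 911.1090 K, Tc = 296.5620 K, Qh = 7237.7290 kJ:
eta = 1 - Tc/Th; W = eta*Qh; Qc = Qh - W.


eta = 1 - 296.5620/911.1090 = 0.6745
W = 0.6745 * 7237.7290 = 4881.8798 kJ
Qc = 7237.7290 - 4881.8798 = 2355.8492 kJ

eta = 67.4504%, W = 4881.8798 kJ, Qc = 2355.8492 kJ


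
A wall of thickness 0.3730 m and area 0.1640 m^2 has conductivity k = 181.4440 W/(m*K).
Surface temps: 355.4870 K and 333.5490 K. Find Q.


dT = 21.9380 K
Q = 181.4440 * 0.1640 * 21.9380 / 0.3730 = 1750.1475 W

1750.1475 W


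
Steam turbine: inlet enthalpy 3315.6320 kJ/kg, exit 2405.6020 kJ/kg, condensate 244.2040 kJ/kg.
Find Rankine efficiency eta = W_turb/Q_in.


W = 910.0300 kJ/kg
Q_in = 3071.4280 kJ/kg
eta = 0.2963 = 29.6289%

eta = 29.6289%


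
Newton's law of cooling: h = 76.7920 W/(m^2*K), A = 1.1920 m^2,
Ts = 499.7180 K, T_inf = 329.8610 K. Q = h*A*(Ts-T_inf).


dT = 169.8570 K
Q = 76.7920 * 1.1920 * 169.8570 = 15548.0412 W

15548.0412 W


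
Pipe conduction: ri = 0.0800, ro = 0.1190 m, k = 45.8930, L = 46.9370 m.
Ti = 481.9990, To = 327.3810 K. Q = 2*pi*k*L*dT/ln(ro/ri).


dT = 154.6180 K
ln(ro/ri) = 0.3971
Q = 2*pi*45.8930*46.9370*154.6180 / 0.3971 = 5269934.8310 W

5269934.8310 W


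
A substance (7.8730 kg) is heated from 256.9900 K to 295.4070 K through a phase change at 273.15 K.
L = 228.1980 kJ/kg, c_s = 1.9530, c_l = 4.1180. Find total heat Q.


Q1 (sensible, solid) = 7.8730 * 1.9530 * 16.1600 = 248.4757 kJ
Q2 (latent) = 7.8730 * 228.1980 = 1796.6029 kJ
Q3 (sensible, liquid) = 7.8730 * 4.1180 * 22.2570 = 721.5945 kJ
Q_total = 2766.6730 kJ

2766.6730 kJ


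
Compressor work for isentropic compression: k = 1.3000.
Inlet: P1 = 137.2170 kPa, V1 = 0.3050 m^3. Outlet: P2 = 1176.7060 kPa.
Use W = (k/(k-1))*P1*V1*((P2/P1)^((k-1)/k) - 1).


(k-1)/k = 0.2308
(P2/P1)^exp = 1.6420
W = 4.3333 * 137.2170 * 0.3050 * (1.6420 - 1) = 116.4263 kJ

116.4263 kJ


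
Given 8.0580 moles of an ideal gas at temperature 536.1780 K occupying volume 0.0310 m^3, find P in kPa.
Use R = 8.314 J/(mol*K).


P = nRT/V = 8.0580 * 8.314 * 536.1780 / 0.0310
= 35920.8226 / 0.0310 = 1158736.2130 Pa = 1158.7362 kPa

1158.7362 kPa


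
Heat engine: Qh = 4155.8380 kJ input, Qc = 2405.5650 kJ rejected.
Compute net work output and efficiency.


W = 4155.8380 - 2405.5650 = 1750.2730 kJ
eta = 1750.2730 / 4155.8380 = 0.4212 = 42.1160%

W = 1750.2730 kJ, eta = 42.1160%


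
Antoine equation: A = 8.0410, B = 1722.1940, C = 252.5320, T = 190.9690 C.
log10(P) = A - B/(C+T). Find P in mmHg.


C+T = 443.5010
B/(C+T) = 3.8832
log10(P) = 8.0410 - 3.8832 = 4.1578
P = 10^4.1578 = 14382.0396 mmHg

14382.0396 mmHg


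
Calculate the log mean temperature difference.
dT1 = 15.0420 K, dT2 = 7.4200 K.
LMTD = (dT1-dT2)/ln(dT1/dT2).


dT1/dT2 = 2.0272
ln(dT1/dT2) = 0.7067
LMTD = 7.6220 / 0.7067 = 10.7858 K

10.7858 K


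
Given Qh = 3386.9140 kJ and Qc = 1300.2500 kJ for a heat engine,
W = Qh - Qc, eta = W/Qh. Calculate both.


W = 3386.9140 - 1300.2500 = 2086.6640 kJ
eta = 2086.6640 / 3386.9140 = 0.6161 = 61.6096%

W = 2086.6640 kJ, eta = 61.6096%


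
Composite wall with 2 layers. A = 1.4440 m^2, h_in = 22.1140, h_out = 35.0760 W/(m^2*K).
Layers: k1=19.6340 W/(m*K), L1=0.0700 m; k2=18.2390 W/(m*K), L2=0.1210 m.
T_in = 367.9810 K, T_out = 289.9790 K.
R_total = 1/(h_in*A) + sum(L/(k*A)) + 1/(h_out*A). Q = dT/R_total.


R_conv_in = 1/(22.1140*1.4440) = 0.0313
R_1 = 0.0700/(19.6340*1.4440) = 0.0025
R_2 = 0.1210/(18.2390*1.4440) = 0.0046
R_conv_out = 1/(35.0760*1.4440) = 0.0197
R_total = 0.0581 K/W
Q = 78.0020 / 0.0581 = 1342.0239 W

R_total = 0.0581 K/W, Q = 1342.0239 W


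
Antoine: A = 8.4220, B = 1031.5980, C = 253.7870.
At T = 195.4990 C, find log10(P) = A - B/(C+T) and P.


C+T = 449.2860
B/(C+T) = 2.2961
log10(P) = 8.4220 - 2.2961 = 6.1259
P = 10^6.1259 = 1336339.7333 mmHg

1336339.7333 mmHg


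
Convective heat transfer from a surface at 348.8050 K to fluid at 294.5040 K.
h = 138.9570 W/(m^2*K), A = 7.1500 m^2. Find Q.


dT = 54.3010 K
Q = 138.9570 * 7.1500 * 54.3010 = 53950.3540 W

53950.3540 W


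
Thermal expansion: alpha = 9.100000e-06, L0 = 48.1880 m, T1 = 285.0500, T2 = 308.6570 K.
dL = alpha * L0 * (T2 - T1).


dT = 23.6070 K
dL = 9.100000e-06 * 48.1880 * 23.6070 = 0.010352 m
L_final = 48.198352 m

dL = 0.010352 m


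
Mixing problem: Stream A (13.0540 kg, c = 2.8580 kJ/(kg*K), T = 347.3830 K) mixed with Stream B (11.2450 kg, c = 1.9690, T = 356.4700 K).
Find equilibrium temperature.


num = 20853.0269
den = 59.4497
Tf = 350.7674 K

350.7674 K


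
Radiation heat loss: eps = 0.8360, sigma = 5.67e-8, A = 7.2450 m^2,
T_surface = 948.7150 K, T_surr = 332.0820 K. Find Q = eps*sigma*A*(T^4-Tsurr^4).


T^4 = 8.1011e+11
Tsurr^4 = 1.2161e+10
Q = 0.8360 * 5.67e-8 * 7.2450 * 7.9795e+11 = 274032.2893 W

274032.2893 W


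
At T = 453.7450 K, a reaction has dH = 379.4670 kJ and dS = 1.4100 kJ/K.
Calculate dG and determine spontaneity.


T*dS = 453.7450 * 1.4100 = 639.7804 kJ
dG = 379.4670 - 639.7804 = -260.3134 kJ (spontaneous)

dG = -260.3134 kJ, spontaneous


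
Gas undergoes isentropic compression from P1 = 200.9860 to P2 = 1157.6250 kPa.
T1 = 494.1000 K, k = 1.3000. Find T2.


(k-1)/k = 0.2308
(P2/P1)^exp = 1.4979
T2 = 494.1000 * 1.4979 = 740.1032 K

740.1032 K


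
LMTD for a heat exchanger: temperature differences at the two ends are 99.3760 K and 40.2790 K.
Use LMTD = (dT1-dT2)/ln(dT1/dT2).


dT1/dT2 = 2.4672
ln(dT1/dT2) = 0.9031
LMTD = 59.0970 / 0.9031 = 65.4394 K

65.4394 K


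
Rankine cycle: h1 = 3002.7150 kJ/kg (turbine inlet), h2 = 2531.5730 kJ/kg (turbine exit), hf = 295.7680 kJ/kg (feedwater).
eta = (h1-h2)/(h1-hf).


W = 471.1420 kJ/kg
Q_in = 2706.9470 kJ/kg
eta = 0.1740 = 17.4049%

eta = 17.4049%


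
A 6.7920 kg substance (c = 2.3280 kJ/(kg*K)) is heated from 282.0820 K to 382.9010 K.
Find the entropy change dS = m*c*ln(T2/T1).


T2/T1 = 1.3574
ln(T2/T1) = 0.3056
dS = 6.7920 * 2.3280 * 0.3056 = 4.8317 kJ/K

4.8317 kJ/K


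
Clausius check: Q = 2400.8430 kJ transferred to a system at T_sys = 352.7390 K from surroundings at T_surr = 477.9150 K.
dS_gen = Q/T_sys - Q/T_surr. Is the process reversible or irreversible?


dS_sys = 2400.8430/352.7390 = 6.8063 kJ/K
dS_surr = -2400.8430/477.9150 = -5.0236 kJ/K
dS_gen = 6.8063 - 5.0236 = 1.7827 kJ/K (irreversible)

dS_gen = 1.7827 kJ/K, irreversible


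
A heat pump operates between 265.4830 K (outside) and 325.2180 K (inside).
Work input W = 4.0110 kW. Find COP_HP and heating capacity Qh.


COP = 325.2180 / 59.7350 = 5.4443
Qh = 5.4443 * 4.0110 = 21.8373 kW

COP = 5.4443, Qh = 21.8373 kW


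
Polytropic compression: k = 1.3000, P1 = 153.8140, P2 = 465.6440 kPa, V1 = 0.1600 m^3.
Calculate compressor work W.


(k-1)/k = 0.2308
(P2/P1)^exp = 1.2913
W = 4.3333 * 153.8140 * 0.1600 * (1.2913 - 1) = 31.0612 kJ

31.0612 kJ


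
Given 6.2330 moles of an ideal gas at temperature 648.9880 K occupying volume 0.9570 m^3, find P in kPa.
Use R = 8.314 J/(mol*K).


P = nRT/V = 6.2330 * 8.314 * 648.9880 / 0.9570
= 33631.3123 / 0.9570 = 35142.4371 Pa = 35.1424 kPa

35.1424 kPa


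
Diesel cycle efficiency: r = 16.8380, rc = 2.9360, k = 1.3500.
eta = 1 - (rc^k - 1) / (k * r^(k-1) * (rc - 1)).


r^(k-1) = 2.6866
rc^k = 4.2803
eta = 0.5328 = 53.2837%

53.2837%


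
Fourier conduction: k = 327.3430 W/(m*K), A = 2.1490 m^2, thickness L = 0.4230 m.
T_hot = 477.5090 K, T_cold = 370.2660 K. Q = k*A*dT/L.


dT = 107.2430 K
Q = 327.3430 * 2.1490 * 107.2430 / 0.4230 = 178347.9250 W

178347.9250 W


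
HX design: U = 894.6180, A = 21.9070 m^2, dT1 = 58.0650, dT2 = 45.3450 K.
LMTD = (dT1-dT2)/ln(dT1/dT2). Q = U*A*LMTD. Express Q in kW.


LMTD = 51.4432 K
Q = 894.6180 * 21.9070 * 51.4432 = 1008203.5999 W = 1008.2036 kW

1008.2036 kW


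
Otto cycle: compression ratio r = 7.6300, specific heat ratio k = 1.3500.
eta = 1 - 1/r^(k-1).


r^(k-1) = 2.0365
eta = 1 - 1/2.0365 = 0.5090 = 50.8961%

50.8961%


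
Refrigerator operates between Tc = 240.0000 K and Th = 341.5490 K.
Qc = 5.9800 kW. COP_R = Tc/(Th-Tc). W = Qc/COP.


COP = 240.0000 / 101.5490 = 2.3634
W = 5.9800 / 2.3634 = 2.5303 kW

COP = 2.3634, W = 2.5303 kW


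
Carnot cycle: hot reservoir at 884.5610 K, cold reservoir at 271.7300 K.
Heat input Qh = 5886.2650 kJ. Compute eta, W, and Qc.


eta = 1 - 271.7300/884.5610 = 0.6928
W = 0.6928 * 5886.2650 = 4078.0519 kJ
Qc = 5886.2650 - 4078.0519 = 1808.2131 kJ

eta = 69.2808%, W = 4078.0519 kJ, Qc = 1808.2131 kJ


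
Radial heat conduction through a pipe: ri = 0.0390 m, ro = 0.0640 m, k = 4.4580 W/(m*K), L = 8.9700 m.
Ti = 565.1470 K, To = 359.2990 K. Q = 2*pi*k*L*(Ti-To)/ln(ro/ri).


dT = 205.8480 K
ln(ro/ri) = 0.4953
Q = 2*pi*4.4580*8.9700*205.8480 / 0.4953 = 104417.1663 W

104417.1663 W


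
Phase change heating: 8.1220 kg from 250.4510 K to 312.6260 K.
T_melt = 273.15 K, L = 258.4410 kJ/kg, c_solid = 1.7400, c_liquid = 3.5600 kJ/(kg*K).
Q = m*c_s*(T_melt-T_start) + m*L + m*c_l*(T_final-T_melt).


Q1 (sensible, solid) = 8.1220 * 1.7400 * 22.6990 = 320.7886 kJ
Q2 (latent) = 8.1220 * 258.4410 = 2099.0578 kJ
Q3 (sensible, liquid) = 8.1220 * 3.5600 * 39.4760 = 1141.4217 kJ
Q_total = 3561.2681 kJ

3561.2681 kJ


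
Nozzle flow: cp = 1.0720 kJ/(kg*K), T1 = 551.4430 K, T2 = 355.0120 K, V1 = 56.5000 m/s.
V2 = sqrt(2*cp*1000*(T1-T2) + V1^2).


dT = 196.4310 K
2*cp*1000*dT = 421148.0640
V1^2 = 3192.2500
V2 = sqrt(424340.3140) = 651.4141 m/s

651.4141 m/s


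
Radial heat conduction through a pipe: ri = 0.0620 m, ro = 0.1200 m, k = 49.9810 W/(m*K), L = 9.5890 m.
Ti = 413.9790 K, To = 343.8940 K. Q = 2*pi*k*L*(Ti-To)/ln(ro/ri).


dT = 70.0850 K
ln(ro/ri) = 0.6604
Q = 2*pi*49.9810*9.5890*70.0850 / 0.6604 = 319598.0969 W

319598.0969 W


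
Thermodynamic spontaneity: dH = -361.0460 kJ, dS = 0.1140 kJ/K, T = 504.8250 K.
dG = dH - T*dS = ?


T*dS = 504.8250 * 0.1140 = 57.5500 kJ
dG = -361.0460 - 57.5500 = -418.5960 kJ (spontaneous)

dG = -418.5960 kJ, spontaneous


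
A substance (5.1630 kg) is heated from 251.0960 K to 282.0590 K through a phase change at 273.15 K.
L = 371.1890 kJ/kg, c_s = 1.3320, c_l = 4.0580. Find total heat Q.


Q1 (sensible, solid) = 5.1630 * 1.3320 * 22.0540 = 151.6679 kJ
Q2 (latent) = 5.1630 * 371.1890 = 1916.4488 kJ
Q3 (sensible, liquid) = 5.1630 * 4.0580 * 8.9090 = 186.6565 kJ
Q_total = 2254.7732 kJ

2254.7732 kJ


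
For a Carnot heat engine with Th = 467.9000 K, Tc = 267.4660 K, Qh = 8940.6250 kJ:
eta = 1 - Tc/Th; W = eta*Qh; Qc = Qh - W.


eta = 1 - 267.4660/467.9000 = 0.4284
W = 0.4284 * 8940.6250 = 3829.8894 kJ
Qc = 8940.6250 - 3829.8894 = 5110.7356 kJ

eta = 42.8369%, W = 3829.8894 kJ, Qc = 5110.7356 kJ


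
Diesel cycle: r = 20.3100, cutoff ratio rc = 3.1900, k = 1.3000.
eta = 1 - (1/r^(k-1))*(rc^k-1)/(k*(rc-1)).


r^(k-1) = 2.4678
rc^k = 4.5178
eta = 0.4993 = 49.9307%

49.9307%


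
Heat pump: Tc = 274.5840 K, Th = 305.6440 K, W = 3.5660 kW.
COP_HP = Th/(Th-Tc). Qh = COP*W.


COP = 305.6440 / 31.0600 = 9.8404
Qh = 9.8404 * 3.5660 = 35.0910 kW

COP = 9.8404, Qh = 35.0910 kW


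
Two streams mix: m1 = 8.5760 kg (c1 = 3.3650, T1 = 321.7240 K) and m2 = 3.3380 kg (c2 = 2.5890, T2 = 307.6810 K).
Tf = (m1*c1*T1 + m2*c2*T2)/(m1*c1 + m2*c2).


num = 11943.3928
den = 37.5003
Tf = 318.4877 K

318.4877 K


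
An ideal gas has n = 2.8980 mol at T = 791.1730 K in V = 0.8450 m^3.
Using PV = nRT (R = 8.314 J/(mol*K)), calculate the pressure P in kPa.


P = nRT/V = 2.8980 * 8.314 * 791.1730 / 0.8450
= 19062.5001 / 0.8450 = 22559.1717 Pa = 22.5592 kPa

22.5592 kPa


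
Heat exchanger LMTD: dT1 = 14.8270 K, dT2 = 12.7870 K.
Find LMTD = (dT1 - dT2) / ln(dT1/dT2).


dT1/dT2 = 1.1595
ln(dT1/dT2) = 0.1480
LMTD = 2.0400 / 0.1480 = 13.7818 K

13.7818 K


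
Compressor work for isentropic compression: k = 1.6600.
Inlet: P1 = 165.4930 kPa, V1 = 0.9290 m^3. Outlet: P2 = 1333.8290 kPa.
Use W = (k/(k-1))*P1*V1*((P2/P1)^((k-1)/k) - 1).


(k-1)/k = 0.3976
(P2/P1)^exp = 2.2927
W = 2.5152 * 165.4930 * 0.9290 * (2.2927 - 1) = 499.8642 kJ

499.8642 kJ


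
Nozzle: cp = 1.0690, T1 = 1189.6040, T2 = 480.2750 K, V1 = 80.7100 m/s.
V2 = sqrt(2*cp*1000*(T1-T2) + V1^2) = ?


dT = 709.3290 K
2*cp*1000*dT = 1516545.4020
V1^2 = 6514.1041
V2 = sqrt(1523059.5061) = 1234.1230 m/s

1234.1230 m/s


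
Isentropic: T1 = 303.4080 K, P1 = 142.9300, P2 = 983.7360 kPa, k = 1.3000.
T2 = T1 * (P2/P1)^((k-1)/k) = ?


(k-1)/k = 0.2308
(P2/P1)^exp = 1.5607
T2 = 303.4080 * 1.5607 = 473.5383 K

473.5383 K


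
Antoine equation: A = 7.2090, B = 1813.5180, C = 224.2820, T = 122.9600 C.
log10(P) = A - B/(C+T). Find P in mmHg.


C+T = 347.2420
B/(C+T) = 5.2226
log10(P) = 7.2090 - 5.2226 = 1.9864
P = 10^1.9864 = 96.9093 mmHg

96.9093 mmHg


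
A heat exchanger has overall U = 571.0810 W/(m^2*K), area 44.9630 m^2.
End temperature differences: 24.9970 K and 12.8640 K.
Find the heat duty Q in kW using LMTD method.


LMTD = 18.2637 K
Q = 571.0810 * 44.9630 * 18.2637 = 468966.5120 W = 468.9665 kW

468.9665 kW


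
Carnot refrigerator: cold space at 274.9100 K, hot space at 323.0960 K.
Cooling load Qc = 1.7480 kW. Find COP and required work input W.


COP = 274.9100 / 48.1860 = 5.7052
W = 1.7480 / 5.7052 = 0.3064 kW

COP = 5.7052, W = 0.3064 kW


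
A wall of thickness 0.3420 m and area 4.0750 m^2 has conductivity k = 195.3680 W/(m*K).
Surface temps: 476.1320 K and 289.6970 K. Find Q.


dT = 186.4350 K
Q = 195.3680 * 4.0750 * 186.4350 / 0.3420 = 433992.6602 W

433992.6602 W


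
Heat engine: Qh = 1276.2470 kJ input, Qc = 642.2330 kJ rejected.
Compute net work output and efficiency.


W = 1276.2470 - 642.2330 = 634.0140 kJ
eta = 634.0140 / 1276.2470 = 0.4968 = 49.6780%

W = 634.0140 kJ, eta = 49.6780%


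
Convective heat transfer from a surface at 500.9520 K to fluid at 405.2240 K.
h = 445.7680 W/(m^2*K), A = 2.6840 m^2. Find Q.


dT = 95.7280 K
Q = 445.7680 * 2.6840 * 95.7280 = 114532.9339 W

114532.9339 W


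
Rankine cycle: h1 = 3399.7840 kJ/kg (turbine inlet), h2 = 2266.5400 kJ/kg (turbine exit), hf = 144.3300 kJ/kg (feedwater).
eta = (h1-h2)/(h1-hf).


W = 1133.2440 kJ/kg
Q_in = 3255.4540 kJ/kg
eta = 0.3481 = 34.8106%

eta = 34.8106%


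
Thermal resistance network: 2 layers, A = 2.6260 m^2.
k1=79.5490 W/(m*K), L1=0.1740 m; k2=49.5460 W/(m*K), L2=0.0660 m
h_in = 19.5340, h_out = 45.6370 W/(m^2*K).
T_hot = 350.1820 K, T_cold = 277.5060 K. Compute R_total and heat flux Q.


R_conv_in = 1/(19.5340*2.6260) = 0.0195
R_1 = 0.1740/(79.5490*2.6260) = 0.0008
R_2 = 0.0660/(49.5460*2.6260) = 0.0005
R_conv_out = 1/(45.6370*2.6260) = 0.0083
R_total = 0.0292 K/W
Q = 72.6760 / 0.0292 = 2490.6885 W

R_total = 0.0292 K/W, Q = 2490.6885 W


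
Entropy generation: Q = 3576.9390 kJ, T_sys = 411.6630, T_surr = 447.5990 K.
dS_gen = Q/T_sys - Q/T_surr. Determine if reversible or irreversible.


dS_sys = 3576.9390/411.6630 = 8.6890 kJ/K
dS_surr = -3576.9390/447.5990 = -7.9914 kJ/K
dS_gen = 8.6890 - 7.9914 = 0.6976 kJ/K (irreversible)

dS_gen = 0.6976 kJ/K, irreversible


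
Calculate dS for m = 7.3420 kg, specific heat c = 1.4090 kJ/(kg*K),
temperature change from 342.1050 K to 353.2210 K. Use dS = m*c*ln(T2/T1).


T2/T1 = 1.0325
ln(T2/T1) = 0.0320
dS = 7.3420 * 1.4090 * 0.0320 = 0.3308 kJ/K

0.3308 kJ/K


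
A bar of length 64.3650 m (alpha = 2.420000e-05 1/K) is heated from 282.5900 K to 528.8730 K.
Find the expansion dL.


dT = 246.2830 K
dL = 2.420000e-05 * 64.3650 * 246.2830 = 0.383619 m
L_final = 64.748619 m

dL = 0.383619 m


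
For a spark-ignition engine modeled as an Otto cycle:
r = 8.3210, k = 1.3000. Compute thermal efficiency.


r^(k-1) = 1.8882
eta = 1 - 1/1.8882 = 0.4704 = 47.0401%

47.0401%


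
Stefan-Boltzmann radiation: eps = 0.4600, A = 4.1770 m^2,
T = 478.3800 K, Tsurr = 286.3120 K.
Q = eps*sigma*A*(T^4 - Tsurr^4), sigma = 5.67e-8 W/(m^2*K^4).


T^4 = 5.2371e+10
Tsurr^4 = 6.7198e+09
Q = 0.4600 * 5.67e-8 * 4.1770 * 4.5651e+10 = 4973.4603 W

4973.4603 W


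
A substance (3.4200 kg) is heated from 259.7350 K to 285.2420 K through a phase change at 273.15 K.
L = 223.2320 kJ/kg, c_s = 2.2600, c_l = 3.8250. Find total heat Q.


Q1 (sensible, solid) = 3.4200 * 2.2600 * 13.4150 = 103.6872 kJ
Q2 (latent) = 3.4200 * 223.2320 = 763.4534 kJ
Q3 (sensible, liquid) = 3.4200 * 3.8250 * 12.0920 = 158.1815 kJ
Q_total = 1025.3222 kJ

1025.3222 kJ


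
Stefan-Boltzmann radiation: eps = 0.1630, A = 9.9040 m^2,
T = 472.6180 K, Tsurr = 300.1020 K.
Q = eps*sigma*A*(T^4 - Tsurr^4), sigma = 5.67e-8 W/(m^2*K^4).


T^4 = 4.9893e+10
Tsurr^4 = 8.1110e+09
Q = 0.1630 * 5.67e-8 * 9.9040 * 4.1782e+10 = 3824.4764 W

3824.4764 W


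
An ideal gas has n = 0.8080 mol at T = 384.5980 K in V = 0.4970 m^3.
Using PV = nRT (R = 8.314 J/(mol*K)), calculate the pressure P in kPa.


P = nRT/V = 0.8080 * 8.314 * 384.5980 / 0.4970
= 2583.6186 / 0.4970 = 5198.4278 Pa = 5.1984 kPa

5.1984 kPa


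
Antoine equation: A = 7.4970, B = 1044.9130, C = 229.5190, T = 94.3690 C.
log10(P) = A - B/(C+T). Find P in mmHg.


C+T = 323.8880
B/(C+T) = 3.2262
log10(P) = 7.4970 - 3.2262 = 4.2708
P = 10^4.2708 = 18657.1225 mmHg

18657.1225 mmHg


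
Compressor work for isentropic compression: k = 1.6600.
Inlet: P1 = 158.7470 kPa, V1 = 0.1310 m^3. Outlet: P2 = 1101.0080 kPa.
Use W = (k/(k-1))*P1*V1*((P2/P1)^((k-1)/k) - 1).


(k-1)/k = 0.3976
(P2/P1)^exp = 2.1598
W = 2.5152 * 158.7470 * 0.1310 * (2.1598 - 1) = 60.6614 kJ

60.6614 kJ


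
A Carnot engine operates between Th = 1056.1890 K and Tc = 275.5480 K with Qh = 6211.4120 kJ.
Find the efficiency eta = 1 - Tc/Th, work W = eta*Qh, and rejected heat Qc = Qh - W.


eta = 1 - 275.5480/1056.1890 = 0.7391
W = 0.7391 * 6211.4120 = 4590.9235 kJ
Qc = 6211.4120 - 4590.9235 = 1620.4885 kJ

eta = 73.9111%, W = 4590.9235 kJ, Qc = 1620.4885 kJ


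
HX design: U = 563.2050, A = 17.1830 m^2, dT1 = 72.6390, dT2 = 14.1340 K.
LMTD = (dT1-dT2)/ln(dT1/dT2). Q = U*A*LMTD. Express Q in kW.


LMTD = 35.7409 K
Q = 563.2050 * 17.1830 * 35.7409 = 345884.7056 W = 345.8847 kW

345.8847 kW


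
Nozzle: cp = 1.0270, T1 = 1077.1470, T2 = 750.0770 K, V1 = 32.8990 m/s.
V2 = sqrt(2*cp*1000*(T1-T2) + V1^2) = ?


dT = 327.0700 K
2*cp*1000*dT = 671801.7800
V1^2 = 1082.3442
V2 = sqrt(672884.1242) = 820.2951 m/s

820.2951 m/s


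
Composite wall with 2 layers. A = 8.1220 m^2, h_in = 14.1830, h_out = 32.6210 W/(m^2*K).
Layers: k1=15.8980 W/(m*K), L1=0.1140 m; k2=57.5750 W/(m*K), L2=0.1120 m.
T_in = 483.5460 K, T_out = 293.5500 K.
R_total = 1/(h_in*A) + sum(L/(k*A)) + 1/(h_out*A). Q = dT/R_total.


R_conv_in = 1/(14.1830*8.1220) = 0.0087
R_1 = 0.1140/(15.8980*8.1220) = 0.0009
R_2 = 0.1120/(57.5750*8.1220) = 0.0002
R_conv_out = 1/(32.6210*8.1220) = 0.0038
R_total = 0.0136 K/W
Q = 189.9960 / 0.0136 = 13993.2431 W

R_total = 0.0136 K/W, Q = 13993.2431 W


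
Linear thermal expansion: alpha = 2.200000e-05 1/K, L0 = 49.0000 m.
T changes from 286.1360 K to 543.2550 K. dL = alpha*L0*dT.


dT = 257.1190 K
dL = 2.200000e-05 * 49.0000 * 257.1190 = 0.277174 m
L_final = 49.277174 m

dL = 0.277174 m


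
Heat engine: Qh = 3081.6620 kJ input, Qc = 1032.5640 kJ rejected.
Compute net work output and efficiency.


W = 3081.6620 - 1032.5640 = 2049.0980 kJ
eta = 2049.0980 / 3081.6620 = 0.6649 = 66.4933%

W = 2049.0980 kJ, eta = 66.4933%


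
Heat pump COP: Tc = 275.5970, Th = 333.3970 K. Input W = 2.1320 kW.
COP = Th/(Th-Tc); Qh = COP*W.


COP = 333.3970 / 57.8000 = 5.7681
Qh = 5.7681 * 2.1320 = 12.2976 kW

COP = 5.7681, Qh = 12.2976 kW


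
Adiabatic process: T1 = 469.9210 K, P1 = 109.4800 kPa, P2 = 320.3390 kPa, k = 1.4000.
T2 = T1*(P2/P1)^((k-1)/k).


(k-1)/k = 0.2857
(P2/P1)^exp = 1.3590
T2 = 469.9210 * 1.3590 = 638.6255 K

638.6255 K


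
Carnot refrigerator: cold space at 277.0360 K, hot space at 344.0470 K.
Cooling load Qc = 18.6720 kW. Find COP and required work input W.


COP = 277.0360 / 67.0110 = 4.1342
W = 18.6720 / 4.1342 = 4.5165 kW

COP = 4.1342, W = 4.5165 kW


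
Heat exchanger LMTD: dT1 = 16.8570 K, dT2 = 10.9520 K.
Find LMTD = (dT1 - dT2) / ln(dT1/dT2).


dT1/dT2 = 1.5392
ln(dT1/dT2) = 0.4312
LMTD = 5.9050 / 0.4312 = 13.6929 K

13.6929 K


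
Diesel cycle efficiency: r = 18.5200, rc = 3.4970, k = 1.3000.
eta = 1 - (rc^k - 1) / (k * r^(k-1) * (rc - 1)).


r^(k-1) = 2.4004
rc^k = 5.0910
eta = 0.4750 = 47.4979%

47.4979%


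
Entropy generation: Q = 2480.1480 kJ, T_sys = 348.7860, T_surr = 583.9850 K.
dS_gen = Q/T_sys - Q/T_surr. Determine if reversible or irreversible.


dS_sys = 2480.1480/348.7860 = 7.1108 kJ/K
dS_surr = -2480.1480/583.9850 = -4.2469 kJ/K
dS_gen = 7.1108 - 4.2469 = 2.8639 kJ/K (irreversible)

dS_gen = 2.8639 kJ/K, irreversible


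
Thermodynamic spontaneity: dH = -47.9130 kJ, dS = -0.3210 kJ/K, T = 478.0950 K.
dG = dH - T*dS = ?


T*dS = 478.0950 * -0.3210 = -153.4685 kJ
dG = -47.9130 + 153.4685 = 105.5555 kJ (non-spontaneous)

dG = 105.5555 kJ, non-spontaneous


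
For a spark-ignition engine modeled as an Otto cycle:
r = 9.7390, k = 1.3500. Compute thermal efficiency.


r^(k-1) = 2.2181
eta = 1 - 1/2.2181 = 0.5492 = 54.9163%

54.9163%


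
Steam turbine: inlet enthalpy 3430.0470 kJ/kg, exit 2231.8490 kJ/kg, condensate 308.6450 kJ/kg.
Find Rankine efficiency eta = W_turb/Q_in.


W = 1198.1980 kJ/kg
Q_in = 3121.4020 kJ/kg
eta = 0.3839 = 38.3865%

eta = 38.3865%


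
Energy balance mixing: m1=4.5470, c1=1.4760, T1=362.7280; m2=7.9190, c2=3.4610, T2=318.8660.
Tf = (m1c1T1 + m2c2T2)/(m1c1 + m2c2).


num = 11173.7731
den = 34.1190
Tf = 327.4939 K

327.4939 K
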